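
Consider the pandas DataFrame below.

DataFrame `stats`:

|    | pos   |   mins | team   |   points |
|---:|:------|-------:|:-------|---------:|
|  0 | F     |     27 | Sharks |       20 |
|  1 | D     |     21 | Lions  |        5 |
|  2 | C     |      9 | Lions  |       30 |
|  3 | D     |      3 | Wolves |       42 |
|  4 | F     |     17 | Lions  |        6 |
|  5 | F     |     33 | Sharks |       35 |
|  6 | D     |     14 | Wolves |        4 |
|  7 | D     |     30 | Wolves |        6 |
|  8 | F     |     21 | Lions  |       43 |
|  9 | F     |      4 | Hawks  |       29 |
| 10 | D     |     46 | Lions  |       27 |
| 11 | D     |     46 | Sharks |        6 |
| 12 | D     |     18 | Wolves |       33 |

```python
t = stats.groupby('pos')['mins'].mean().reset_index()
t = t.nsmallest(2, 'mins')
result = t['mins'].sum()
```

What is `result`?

29.4

group by pos, mean of mins:
pos
C     9.000000
D    25.428571
F    20.400000
Name: mins, dtype: float64
reset_index():
  pos       mins
0   C   9.000000
1   D  25.428571
2   F  20.400000
take 2 rows with smallest mins:
  pos  mins
0   C   9.0
2   F  20.4
So sum() = 29.4.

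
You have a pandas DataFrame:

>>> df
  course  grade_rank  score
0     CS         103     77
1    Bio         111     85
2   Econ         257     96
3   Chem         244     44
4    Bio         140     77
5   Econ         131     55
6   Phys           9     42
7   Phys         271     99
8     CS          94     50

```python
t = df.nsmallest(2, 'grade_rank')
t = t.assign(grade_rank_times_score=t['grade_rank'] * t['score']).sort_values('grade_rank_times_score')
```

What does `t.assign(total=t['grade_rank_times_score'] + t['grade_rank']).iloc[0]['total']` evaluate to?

387

take 2 rows with smallest grade_rank:
  course  grade_rank  score
6   Phys           9     42
8     CS          94     50
add column grade_rank_times_score = t['grade_rank'] * t['score']:
  course  grade_rank  score  grade_rank_times_score
6   Phys           9     42                     378
8     CS          94     50                    4700
sort by grade_rank_times_score:
  course  grade_rank  score  grade_rank_times_score
6   Phys           9     42                     378
8     CS          94     50                    4700
add column total = t['grade_rank_times_score'] + t['grade_rank']:
  course  grade_rank  score  grade_rank_times_score  total
6   Phys           9     42                     378    387
8     CS          94     50                    4700   4794
So iloc[0]['total'] = 387.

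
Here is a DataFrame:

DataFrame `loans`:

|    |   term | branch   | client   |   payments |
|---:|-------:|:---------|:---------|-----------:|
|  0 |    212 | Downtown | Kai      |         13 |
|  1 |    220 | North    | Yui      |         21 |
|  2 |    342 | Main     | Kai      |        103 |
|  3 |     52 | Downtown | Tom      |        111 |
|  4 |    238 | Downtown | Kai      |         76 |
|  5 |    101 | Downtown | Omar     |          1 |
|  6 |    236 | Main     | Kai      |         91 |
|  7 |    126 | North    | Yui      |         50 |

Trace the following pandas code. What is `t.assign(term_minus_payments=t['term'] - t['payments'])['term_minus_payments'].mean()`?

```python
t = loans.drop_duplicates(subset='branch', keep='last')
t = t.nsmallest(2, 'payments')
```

88.0

drop duplicate branch (keep=last):
   term    branch client  payments
5   101  Downtown   Omar         1
6   236      Main    Kai        91
7   126     North    Yui        50
take 2 rows with smallest payments:
   term    branch client  payments
5   101  Downtown   Omar         1
7   126     North    Yui        50
add column term_minus_payments = t['term'] - t['payments']:
   term    branch client  payments  term_minus_payments
5   101  Downtown   Omar         1                  100
7   126     North    Yui        50                   76
The mean of column 'term_minus_payments' is 88.0.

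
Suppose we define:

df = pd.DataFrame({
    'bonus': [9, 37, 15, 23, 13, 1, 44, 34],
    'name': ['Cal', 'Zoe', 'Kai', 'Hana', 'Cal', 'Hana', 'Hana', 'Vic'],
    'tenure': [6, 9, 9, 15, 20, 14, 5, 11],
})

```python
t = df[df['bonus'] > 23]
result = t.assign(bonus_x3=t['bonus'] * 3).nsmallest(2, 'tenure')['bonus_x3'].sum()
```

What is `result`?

243

filter rows where bonus > 23:
   bonus  name  tenure
1     37   Zoe       9
6     44  Hana       5
7     34   Vic      11
add column bonus_x3 = t['bonus'] * 3:
   bonus  name  tenure  bonus_x3
1     37   Zoe       9       111
6     44  Hana       5       132
7     34   Vic      11       102
take 2 rows with smallest tenure:
   bonus  name  tenure  bonus_x3
6     44  Hana       5       132
1     37   Zoe       9       111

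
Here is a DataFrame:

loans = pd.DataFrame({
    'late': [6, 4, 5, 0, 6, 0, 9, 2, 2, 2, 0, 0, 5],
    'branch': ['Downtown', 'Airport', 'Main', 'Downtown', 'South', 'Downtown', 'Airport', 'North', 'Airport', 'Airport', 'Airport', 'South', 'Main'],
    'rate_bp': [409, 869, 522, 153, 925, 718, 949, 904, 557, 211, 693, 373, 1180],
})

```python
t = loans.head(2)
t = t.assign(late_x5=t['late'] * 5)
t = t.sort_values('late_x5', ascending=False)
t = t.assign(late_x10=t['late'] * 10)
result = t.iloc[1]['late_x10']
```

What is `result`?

40

take first 2 rows:
   late    branch  rate_bp
0     6  Downtown      409
1     4   Airport      869
add column late_x5 = t['late'] * 5:
   late    branch  rate_bp  late_x5
0     6  Downtown      409       30
1     4   Airport      869       20
sort by late_x5 descending:
   late    branch  rate_bp  late_x5
0     6  Downtown      409       30
1     4   Airport      869       20
add column late_x10 = t['late'] * 10:
   late    branch  rate_bp  late_x5  late_x10
0     6  Downtown      409       30        60
1     4   Airport      869       20        40
Taking the value at position 1, column 'late_x10' gives 40.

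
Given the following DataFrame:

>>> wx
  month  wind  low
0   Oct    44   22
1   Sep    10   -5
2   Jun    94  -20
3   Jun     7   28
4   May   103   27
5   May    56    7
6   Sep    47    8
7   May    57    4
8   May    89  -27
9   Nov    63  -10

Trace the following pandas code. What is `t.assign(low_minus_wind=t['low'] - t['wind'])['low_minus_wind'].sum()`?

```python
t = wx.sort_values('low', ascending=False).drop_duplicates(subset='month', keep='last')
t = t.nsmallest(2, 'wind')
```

-37

sort by low descending:
  month  wind  low
3   Jun     7   28
4   May   103   27
0   Oct    44   22
6   Sep    47    8
5   May    56    7
7   May    57    4
1   Sep    10   -5
9   Nov    63  -10
2   Jun    94  -20
8   May    89  -27
drop duplicate month (keep=last):
  month  wind  low
0   Oct    44   22
1   Sep    10   -5
9   Nov    63  -10
2   Jun    94  -20
8   May    89  -27
take 2 rows with smallest wind:
  month  wind  low
1   Sep    10   -5
0   Oct    44   22
add column low_minus_wind = t['low'] - t['wind']:
  month  wind  low  low_minus_wind
1   Sep    10   -5             -15
0   Oct    44   22             -22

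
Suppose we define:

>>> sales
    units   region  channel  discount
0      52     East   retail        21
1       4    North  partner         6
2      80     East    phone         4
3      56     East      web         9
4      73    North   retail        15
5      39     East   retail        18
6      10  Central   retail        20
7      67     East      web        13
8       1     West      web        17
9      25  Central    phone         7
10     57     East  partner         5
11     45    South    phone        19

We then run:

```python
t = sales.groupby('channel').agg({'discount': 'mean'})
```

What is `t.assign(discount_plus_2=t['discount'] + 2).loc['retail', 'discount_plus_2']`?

20.5

group by channel, mean of discount:
         discount
channel          
partner       5.5
phone        10.0
retail       18.5
web          13.0
add column discount_plus_2 = t['discount'] + 2:
         discount  discount_plus_2
channel                           
partner       5.5              7.5
phone        10.0             12.0
retail       18.5             20.5
web          13.0             15.0
Reading off the value at row 'retail', column 'discount_plus_2', we get 20.5.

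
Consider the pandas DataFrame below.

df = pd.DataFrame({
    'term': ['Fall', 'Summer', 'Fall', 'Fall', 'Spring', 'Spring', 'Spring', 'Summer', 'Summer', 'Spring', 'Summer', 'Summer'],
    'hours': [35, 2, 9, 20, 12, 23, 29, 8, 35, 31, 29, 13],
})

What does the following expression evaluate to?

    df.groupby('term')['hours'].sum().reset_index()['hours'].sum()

group by term, sum of hours:
term
Fall      64
Spring    95
Summer    87
Name: hours, dtype: int64
reset_index():
     term  hours
0    Fall     64
1  Spring     95
2  Summer     87
Taking the sum of column 'hours' gives 246.

246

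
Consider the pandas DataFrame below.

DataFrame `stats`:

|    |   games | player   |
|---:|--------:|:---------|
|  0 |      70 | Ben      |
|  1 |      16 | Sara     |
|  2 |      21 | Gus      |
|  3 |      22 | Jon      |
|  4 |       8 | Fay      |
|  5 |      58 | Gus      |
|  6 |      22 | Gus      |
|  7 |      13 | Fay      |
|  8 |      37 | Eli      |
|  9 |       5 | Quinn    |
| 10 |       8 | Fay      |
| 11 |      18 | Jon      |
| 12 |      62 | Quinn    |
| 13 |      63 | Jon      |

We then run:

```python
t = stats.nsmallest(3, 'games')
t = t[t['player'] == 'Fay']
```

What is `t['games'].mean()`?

take 3 rows with smallest games:
    games player
9       5  Quinn
4       8    Fay
10      8    Fay
filter rows where player == 'Fay':
    games player
4       8    Fay
10      8    Fay
Taking the mean of column 'games' gives 8.0.

8.0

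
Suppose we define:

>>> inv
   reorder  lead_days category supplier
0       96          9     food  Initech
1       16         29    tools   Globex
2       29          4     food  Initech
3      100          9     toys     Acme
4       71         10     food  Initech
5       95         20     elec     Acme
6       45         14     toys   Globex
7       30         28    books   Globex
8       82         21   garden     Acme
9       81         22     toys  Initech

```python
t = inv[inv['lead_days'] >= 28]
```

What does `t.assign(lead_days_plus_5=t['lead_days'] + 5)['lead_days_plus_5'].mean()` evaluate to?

33.5

filter rows where lead_days >= 28:
   reorder  lead_days category supplier
1       16         29    tools   Globex
7       30         28    books   Globex
add column lead_days_plus_5 = t['lead_days'] + 5:
   reorder  lead_days category supplier  lead_days_plus_5
1       16         29    tools   Globex                34
7       30         28    books   Globex                33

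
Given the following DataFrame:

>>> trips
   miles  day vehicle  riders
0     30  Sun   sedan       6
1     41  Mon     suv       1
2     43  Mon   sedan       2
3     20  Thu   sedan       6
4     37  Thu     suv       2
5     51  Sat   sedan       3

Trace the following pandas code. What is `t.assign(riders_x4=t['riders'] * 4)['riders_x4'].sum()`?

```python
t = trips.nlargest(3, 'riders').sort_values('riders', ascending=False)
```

take 3 rows with largest riders:
   miles  day vehicle  riders
0     30  Sun   sedan       6
3     20  Thu   sedan       6
5     51  Sat   sedan       3
sort by riders descending:
   miles  day vehicle  riders
0     30  Sun   sedan       6
3     20  Thu   sedan       6
5     51  Sat   sedan       3
add column riders_x4 = t['riders'] * 4:
   miles  day vehicle  riders  riders_x4
0     30  Sun   sedan       6         24
3     20  Thu   sedan       6         24
5     51  Sat   sedan       3         12

60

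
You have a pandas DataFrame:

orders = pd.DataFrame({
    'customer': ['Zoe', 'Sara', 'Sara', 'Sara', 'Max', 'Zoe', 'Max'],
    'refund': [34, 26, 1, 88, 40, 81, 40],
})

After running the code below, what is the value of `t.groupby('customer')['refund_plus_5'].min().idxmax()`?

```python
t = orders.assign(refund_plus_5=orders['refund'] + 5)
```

add column refund_plus_5 = orders['refund'] + 5:
  customer  refund  refund_plus_5
0      Zoe      34             39
1     Sara      26             31
2     Sara       1              6
3     Sara      88             93
4      Max      40             45
5      Zoe      81             86
6      Max      40             45
group by customer, min of refund_plus_5:
customer
Max     45
Sara     6
Zoe     39
Name: refund_plus_5, dtype: int64
Finally, label with the largest value = Max.

Max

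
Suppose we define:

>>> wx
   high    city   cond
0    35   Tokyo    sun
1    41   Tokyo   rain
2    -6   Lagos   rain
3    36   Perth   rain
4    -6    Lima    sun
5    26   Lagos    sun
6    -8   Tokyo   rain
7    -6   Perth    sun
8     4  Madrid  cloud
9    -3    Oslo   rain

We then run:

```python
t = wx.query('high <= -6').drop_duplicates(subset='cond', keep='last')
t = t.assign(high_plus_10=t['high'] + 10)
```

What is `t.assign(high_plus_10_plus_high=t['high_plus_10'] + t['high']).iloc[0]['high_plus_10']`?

2

filter rows where high <= -6:
   high   city  cond
2    -6  Lagos  rain
4    -6   Lima   sun
6    -8  Tokyo  rain
7    -6  Perth   sun
drop duplicate cond (keep=last):
   high   city  cond
6    -8  Tokyo  rain
7    -6  Perth   sun
add column high_plus_10 = t['high'] + 10:
   high   city  cond  high_plus_10
6    -8  Tokyo  rain             2
7    -6  Perth   sun             4
add column high_plus_10_plus_high = t['high_plus_10'] + t['high']:
   high   city  cond  high_plus_10  high_plus_10_plus_high
6    -8  Tokyo  rain             2                      -6
7    -6  Perth   sun             4                      -2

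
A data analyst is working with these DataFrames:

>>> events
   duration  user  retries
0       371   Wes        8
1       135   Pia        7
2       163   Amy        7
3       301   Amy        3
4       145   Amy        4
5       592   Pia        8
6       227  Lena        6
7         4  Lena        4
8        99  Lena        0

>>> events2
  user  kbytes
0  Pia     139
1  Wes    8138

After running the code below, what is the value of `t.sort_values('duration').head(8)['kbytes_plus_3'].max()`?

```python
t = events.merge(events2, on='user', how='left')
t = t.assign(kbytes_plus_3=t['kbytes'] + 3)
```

8141.0

merge on 'user' (how='left') → 9 rows:
   duration  user  retries  kbytes
0       371   Wes        8  8138.0
1       135   Pia        7   139.0
2       163   Amy        7     NaN
3       301   Amy        3     NaN
4       145   Amy        4     NaN
5       592   Pia        8   139.0
6       227  Lena        6     NaN
7         4  Lena        4     NaN
8        99  Lena        0     NaN
add column kbytes_plus_3 = t['kbytes'] + 3:
   duration  user  retries  kbytes  kbytes_plus_3
0       371   Wes        8  8138.0         8141.0
1       135   Pia        7   139.0          142.0
2       163   Amy        7     NaN            NaN
3       301   Amy        3     NaN            NaN
4       145   Amy        4     NaN            NaN
5       592   Pia        8   139.0          142.0
6       227  Lena        6     NaN            NaN
7         4  Lena        4     NaN            NaN
8        99  Lena        0     NaN            NaN
sort by duration:
   duration  user  retries  kbytes  kbytes_plus_3
7         4  Lena        4     NaN            NaN
8        99  Lena        0     NaN            NaN
1       135   Pia        7   139.0          142.0
4       145   Amy        4     NaN            NaN
2       163   Amy        7     NaN            NaN
6       227  Lena        6     NaN            NaN
3       301   Amy        3     NaN            NaN
0       371   Wes        8  8138.0         8141.0
5       592   Pia        8   139.0          142.0
take first 8 rows:
   duration  user  retries  kbytes  kbytes_plus_3
7         4  Lena        4     NaN            NaN
8        99  Lena        0     NaN            NaN
1       135   Pia        7   139.0          142.0
4       145   Amy        4     NaN            NaN
2       163   Amy        7     NaN            NaN
6       227  Lena        6     NaN            NaN
3       301   Amy        3     NaN            NaN
0       371   Wes        8  8138.0         8141.0
Finally, max of column 'kbytes_plus_3' = 8141.0.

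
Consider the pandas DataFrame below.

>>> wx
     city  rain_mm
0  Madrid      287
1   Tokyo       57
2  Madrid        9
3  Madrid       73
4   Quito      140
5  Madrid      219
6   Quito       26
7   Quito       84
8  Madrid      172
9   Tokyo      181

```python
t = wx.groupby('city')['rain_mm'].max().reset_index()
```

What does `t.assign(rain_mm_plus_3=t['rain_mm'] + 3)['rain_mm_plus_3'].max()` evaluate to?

290

group by city, max of rain_mm:
city
Madrid    287
Quito     140
Tokyo     181
Name: rain_mm, dtype: int64
reset_index():
     city  rain_mm
0  Madrid      287
1   Quito      140
2   Tokyo      181
add column rain_mm_plus_3 = t['rain_mm'] + 3:
     city  rain_mm  rain_mm_plus_3
0  Madrid      287             290
1   Quito      140             143
2   Tokyo      181             184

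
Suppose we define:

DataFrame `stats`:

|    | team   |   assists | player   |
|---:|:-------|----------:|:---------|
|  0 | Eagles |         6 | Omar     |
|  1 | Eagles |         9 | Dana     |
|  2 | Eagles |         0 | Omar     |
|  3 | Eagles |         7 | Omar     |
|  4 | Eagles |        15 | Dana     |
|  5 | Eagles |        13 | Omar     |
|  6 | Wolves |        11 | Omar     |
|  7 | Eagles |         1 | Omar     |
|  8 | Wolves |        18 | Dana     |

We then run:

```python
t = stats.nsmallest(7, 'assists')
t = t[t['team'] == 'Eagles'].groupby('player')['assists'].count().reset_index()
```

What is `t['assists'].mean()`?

take 7 rows with smallest assists:
     team  assists player
2  Eagles        0   Omar
7  Eagles        1   Omar
0  Eagles        6   Omar
3  Eagles        7   Omar
1  Eagles        9   Dana
6  Wolves       11   Omar
5  Eagles       13   Omar
filter rows where team == 'Eagles':
     team  assists player
2  Eagles        0   Omar
7  Eagles        1   Omar
0  Eagles        6   Omar
3  Eagles        7   Omar
1  Eagles        9   Dana
5  Eagles       13   Omar
group by player, count of assists:
player
Dana    1
Omar    5
Name: assists, dtype: int64
reset_index():
  player  assists
0   Dana        1
1   Omar        5
Reading off the mean of column 'assists', we get 3.0.

3.0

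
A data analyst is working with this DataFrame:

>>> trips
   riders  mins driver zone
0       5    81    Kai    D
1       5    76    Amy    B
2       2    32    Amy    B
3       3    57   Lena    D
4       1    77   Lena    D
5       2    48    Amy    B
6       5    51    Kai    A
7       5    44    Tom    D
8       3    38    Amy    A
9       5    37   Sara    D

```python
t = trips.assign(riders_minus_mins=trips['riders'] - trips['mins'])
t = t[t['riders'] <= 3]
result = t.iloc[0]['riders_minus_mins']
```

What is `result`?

add column riders_minus_mins = trips['riders'] - trips['mins']:
   riders  mins driver zone  riders_minus_mins
0       5    81    Kai    D                -76
1       5    76    Amy    B                -71
2       2    32    Amy    B                -30
3       3    57   Lena    D                -54
4       1    77   Lena    D                -76
5       2    48    Amy    B                -46
6       5    51    Kai    A                -46
7       5    44    Tom    D                -39
8       3    38    Amy    A                -35
9       5    37   Sara    D                -32
filter rows where riders <= 3:
   riders  mins driver zone  riders_minus_mins
2       2    32    Amy    B                -30
3       3    57   Lena    D                -54
4       1    77   Lena    D                -76
5       2    48    Amy    B                -46
8       3    38    Amy    A                -35
Reading off the value at position 0, column 'riders_minus_mins', we get -30.

-30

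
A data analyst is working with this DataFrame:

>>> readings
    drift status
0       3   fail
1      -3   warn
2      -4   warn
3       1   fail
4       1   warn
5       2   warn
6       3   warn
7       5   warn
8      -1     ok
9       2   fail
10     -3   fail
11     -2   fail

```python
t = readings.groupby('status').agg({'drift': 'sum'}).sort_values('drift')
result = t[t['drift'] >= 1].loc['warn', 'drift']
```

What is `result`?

4

group by status, sum of drift:
        drift
status       
fail        1
ok         -1
warn        4
sort by drift:
        drift
status       
ok         -1
fail        1
warn        4
filter rows where drift >= 1:
        drift
status       
fail        1
warn        4
Taking the value at row 'warn', column 'drift' gives 4.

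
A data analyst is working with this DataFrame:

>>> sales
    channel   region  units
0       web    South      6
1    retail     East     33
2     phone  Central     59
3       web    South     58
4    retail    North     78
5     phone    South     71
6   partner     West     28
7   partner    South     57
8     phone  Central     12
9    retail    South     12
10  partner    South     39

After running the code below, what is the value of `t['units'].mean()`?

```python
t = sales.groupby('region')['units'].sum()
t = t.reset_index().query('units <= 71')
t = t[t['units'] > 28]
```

52.0

group by region, sum of units:
region
Central     71
East        33
North       78
South      243
West        28
Name: units, dtype: int64
reset_index():
    region  units
0  Central     71
1     East     33
2    North     78
3    South    243
4     West     28
filter rows where units <= 71:
    region  units
0  Central     71
1     East     33
4     West     28
filter rows where units > 28:
    region  units
0  Central     71
1     East     33
Hence 52.0.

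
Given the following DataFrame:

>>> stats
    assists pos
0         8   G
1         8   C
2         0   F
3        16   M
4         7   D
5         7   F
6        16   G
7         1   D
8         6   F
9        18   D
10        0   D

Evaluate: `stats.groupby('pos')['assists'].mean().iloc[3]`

group by pos, mean of assists:
pos
C     8.000000
D     6.500000
F     4.333333
G    12.000000
M    16.000000
Name: assists, dtype: float64
Reading off the value at position 3, we get 12.0.

12.0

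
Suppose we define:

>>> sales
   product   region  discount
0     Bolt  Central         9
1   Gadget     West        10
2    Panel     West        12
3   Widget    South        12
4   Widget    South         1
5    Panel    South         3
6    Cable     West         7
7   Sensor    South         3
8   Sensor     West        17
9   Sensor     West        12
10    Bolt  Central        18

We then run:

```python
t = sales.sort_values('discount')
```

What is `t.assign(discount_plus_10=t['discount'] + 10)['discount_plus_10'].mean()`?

19.4545454545

sort by discount:
   product   region  discount
4   Widget    South         1
5    Panel    South         3
7   Sensor    South         3
6    Cable     West         7
0     Bolt  Central         9
1   Gadget     West        10
2    Panel     West        12
3   Widget    South        12
9   Sensor     West        12
8   Sensor     West        17
10    Bolt  Central        18
add column discount_plus_10 = t['discount'] + 10:
   product   region  discount  discount_plus_10
4   Widget    South         1                11
5    Panel    South         3                13
7   Sensor    South         3                13
6    Cable     West         7                17
0     Bolt  Central         9                19
1   Gadget     West        10                20
2    Panel     West        12                22
3   Widget    South        12                22
9   Sensor     West        12                22
8   Sensor     West        17                27
10    Bolt  Central        18                28
mean of column 'discount_plus_10' → 19.4545454545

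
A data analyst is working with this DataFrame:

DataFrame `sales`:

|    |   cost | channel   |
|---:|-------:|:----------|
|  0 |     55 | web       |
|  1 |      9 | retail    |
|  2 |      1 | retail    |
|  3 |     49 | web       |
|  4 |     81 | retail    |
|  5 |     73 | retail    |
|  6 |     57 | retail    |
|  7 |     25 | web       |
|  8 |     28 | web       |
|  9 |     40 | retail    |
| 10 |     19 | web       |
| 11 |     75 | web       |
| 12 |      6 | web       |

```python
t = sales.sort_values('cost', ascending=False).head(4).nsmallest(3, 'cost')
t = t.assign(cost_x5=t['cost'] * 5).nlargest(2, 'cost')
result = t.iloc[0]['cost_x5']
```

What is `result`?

sort by cost descending:
    cost channel
4     81  retail
11    75     web
5     73  retail
6     57  retail
0     55     web
3     49     web
9     40  retail
8     28     web
7     25     web
10    19     web
1      9  retail
12     6     web
2      1  retail
take first 4 rows:
    cost channel
4     81  retail
11    75     web
5     73  retail
6     57  retail
take 3 rows with smallest cost:
    cost channel
6     57  retail
5     73  retail
11    75     web
add column cost_x5 = t['cost'] * 5:
    cost channel  cost_x5
6     57  retail      285
5     73  retail      365
11    75     web      375
take 2 rows with largest cost:
    cost channel  cost_x5
11    75     web      375
5     73  retail      365
Taking the value at position 0, column 'cost_x5' gives 375.

375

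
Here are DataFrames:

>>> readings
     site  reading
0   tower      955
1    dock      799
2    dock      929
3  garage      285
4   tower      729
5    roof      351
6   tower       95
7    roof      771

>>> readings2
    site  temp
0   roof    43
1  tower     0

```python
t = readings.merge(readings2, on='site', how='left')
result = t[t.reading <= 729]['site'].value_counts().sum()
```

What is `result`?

merge on 'site' (how='left') → 8 rows:
     site  reading  temp
0   tower      955   0.0
1    dock      799   NaN
2    dock      929   NaN
3  garage      285   NaN
4   tower      729   0.0
5    roof      351  43.0
6   tower       95   0.0
7    roof      771  43.0
filter rows where reading <= 729:
     site  reading  temp
3  garage      285   NaN
4   tower      729   0.0
5    roof      351  43.0
6   tower       95   0.0
value_counts of site:
site
tower     2
garage    1
roof      1
Name: count, dtype: int64
Taking the sum of the resulting series gives 4.

4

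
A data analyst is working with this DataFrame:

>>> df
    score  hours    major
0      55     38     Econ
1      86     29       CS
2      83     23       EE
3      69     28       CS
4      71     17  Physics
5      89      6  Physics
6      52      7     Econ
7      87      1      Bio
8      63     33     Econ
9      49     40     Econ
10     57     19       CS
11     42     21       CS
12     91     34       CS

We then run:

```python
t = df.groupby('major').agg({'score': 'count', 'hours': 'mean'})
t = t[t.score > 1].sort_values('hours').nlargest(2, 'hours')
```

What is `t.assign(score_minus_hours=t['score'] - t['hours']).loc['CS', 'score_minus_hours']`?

-21.2

group by major: count(score), mean(hours):
         score  hours
major                
Bio          1    1.0
CS           5   26.2
EE           1   23.0
Econ         4   29.5
Physics      2   11.5
filter rows where score > 1:
         score  hours
major                
CS           5   26.2
Econ         4   29.5
Physics      2   11.5
sort by hours:
         score  hours
major                
Physics      2   11.5
CS           5   26.2
Econ         4   29.5
take 2 rows with largest hours:
       score  hours
major              
Econ       4   29.5
CS         5   26.2
add column score_minus_hours = t['score'] - t['hours']:
       score  hours  score_minus_hours
major                                 
Econ       4   29.5              -25.5
CS         5   26.2              -21.2
The value at row 'CS', column 'score_minus_hours' is -21.2.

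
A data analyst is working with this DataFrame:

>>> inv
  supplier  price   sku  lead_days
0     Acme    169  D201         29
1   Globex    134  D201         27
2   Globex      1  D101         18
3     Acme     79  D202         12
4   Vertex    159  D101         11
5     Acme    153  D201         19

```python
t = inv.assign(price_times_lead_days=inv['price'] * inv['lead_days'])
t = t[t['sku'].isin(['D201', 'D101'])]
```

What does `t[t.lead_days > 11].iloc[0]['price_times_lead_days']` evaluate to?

add column price_times_lead_days = inv['price'] * inv['lead_days']:
  supplier  price   sku  lead_days  price_times_lead_days
0     Acme    169  D201         29                   4901
1   Globex    134  D201         27                   3618
2   Globex      1  D101         18                     18
3     Acme     79  D202         12                    948
4   Vertex    159  D101         11                   1749
5     Acme    153  D201         19                   2907
filter rows where sku in ['D201', 'D101']:
  supplier  price   sku  lead_days  price_times_lead_days
0     Acme    169  D201         29                   4901
1   Globex    134  D201         27                   3618
2   Globex      1  D101         18                     18
4   Vertex    159  D101         11                   1749
5     Acme    153  D201         19                   2907
filter rows where lead_days > 11:
  supplier  price   sku  lead_days  price_times_lead_days
0     Acme    169  D201         29                   4901
1   Globex    134  D201         27                   3618
2   Globex      1  D101         18                     18
5     Acme    153  D201         19                   2907
So iloc[0]['price_times_lead_days'] = 4901.

4901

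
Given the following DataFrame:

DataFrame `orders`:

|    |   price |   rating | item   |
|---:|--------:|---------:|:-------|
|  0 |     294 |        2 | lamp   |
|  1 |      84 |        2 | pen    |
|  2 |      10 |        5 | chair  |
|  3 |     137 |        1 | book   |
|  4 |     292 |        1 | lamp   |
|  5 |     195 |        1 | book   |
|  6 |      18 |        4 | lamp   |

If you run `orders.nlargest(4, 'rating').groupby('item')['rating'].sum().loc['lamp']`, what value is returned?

take 4 rows with largest rating:
   price  rating   item
2     10       5  chair
6     18       4   lamp
0    294       2   lamp
1     84       2    pen
group by item, sum of rating:
item
chair    5
lamp     6
pen      2
Name: rating, dtype: int64

6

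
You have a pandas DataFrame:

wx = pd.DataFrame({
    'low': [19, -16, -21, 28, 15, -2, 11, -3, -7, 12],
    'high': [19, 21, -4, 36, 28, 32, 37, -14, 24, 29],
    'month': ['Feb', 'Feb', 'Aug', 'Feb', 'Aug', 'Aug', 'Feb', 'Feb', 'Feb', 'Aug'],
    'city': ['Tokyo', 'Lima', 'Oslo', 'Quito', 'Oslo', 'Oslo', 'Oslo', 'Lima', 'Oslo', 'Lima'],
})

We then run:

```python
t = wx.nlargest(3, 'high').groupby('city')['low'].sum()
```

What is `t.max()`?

28

take 3 rows with largest high:
   low  high month   city
6   11    37   Feb   Oslo
3   28    36   Feb  Quito
5   -2    32   Aug   Oslo
group by city, sum of low:
city
Oslo      9
Quito    28
Name: low, dtype: int64
The max of the resulting series is 28.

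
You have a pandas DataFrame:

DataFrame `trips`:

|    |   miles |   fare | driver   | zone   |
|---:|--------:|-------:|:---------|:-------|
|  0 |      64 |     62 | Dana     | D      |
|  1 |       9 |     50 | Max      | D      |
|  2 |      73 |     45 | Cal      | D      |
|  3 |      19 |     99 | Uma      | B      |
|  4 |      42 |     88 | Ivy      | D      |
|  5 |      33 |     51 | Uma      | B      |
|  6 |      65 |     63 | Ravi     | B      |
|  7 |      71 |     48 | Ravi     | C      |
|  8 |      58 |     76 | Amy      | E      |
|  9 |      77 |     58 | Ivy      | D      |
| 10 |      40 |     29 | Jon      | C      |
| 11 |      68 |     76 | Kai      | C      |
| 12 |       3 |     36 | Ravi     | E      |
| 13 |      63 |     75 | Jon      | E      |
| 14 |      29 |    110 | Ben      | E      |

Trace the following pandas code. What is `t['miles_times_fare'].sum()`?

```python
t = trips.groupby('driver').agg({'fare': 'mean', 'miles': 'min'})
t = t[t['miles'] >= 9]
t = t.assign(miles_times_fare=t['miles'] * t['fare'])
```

group by driver: mean(fare), min(miles):
         fare  miles
driver              
Amy      76.0     58
Ben     110.0     29
Cal      45.0     73
Dana     62.0     64
Ivy      73.0     42
Jon      52.0     40
Kai      76.0     68
Max      50.0      9
Ravi     49.0      3
Uma      75.0     19
filter rows where miles >= 9:
         fare  miles
driver              
Amy      76.0     58
Ben     110.0     29
Cal      45.0     73
Dana     62.0     64
Ivy      73.0     42
Jon      52.0     40
Kai      76.0     68
Max      50.0      9
Uma      75.0     19
add column miles_times_fare = t['miles'] * t['fare']:
         fare  miles  miles_times_fare
driver                                
Amy      76.0     58            4408.0
Ben     110.0     29            3190.0
Cal      45.0     73            3285.0
Dana     62.0     64            3968.0
Ivy      73.0     42            3066.0
Jon      52.0     40            2080.0
Kai      76.0     68            5168.0
Max      50.0      9             450.0
Uma      75.0     19            1425.0
Taking the sum of column 'miles_times_fare' gives 27040.0.

27040.0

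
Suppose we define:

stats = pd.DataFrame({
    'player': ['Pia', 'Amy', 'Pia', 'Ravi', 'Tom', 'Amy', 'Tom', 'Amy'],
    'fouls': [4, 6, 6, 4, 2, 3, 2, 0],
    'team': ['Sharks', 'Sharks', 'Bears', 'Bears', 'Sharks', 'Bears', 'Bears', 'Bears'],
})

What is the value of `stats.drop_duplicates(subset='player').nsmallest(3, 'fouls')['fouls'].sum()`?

drop duplicate player (keep=first):
  player  fouls    team
0    Pia      4  Sharks
1    Amy      6  Sharks
3   Ravi      4   Bears
4    Tom      2  Sharks
take 3 rows with smallest fouls:
  player  fouls    team
4    Tom      2  Sharks
0    Pia      4  Sharks
3   Ravi      4   Bears
The sum of column 'fouls' is 10.

10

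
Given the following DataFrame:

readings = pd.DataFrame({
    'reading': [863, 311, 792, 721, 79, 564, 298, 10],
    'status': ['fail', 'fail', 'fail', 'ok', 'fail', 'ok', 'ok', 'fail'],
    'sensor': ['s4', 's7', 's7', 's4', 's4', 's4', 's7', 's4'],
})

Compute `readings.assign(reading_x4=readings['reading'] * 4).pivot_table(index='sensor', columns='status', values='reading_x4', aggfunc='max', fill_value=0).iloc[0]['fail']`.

add column reading_x4 = readings['reading'] * 4:
   reading status sensor  reading_x4
0      863   fail     s4        3452
1      311   fail     s7        1244
2      792   fail     s7        3168
3      721     ok     s4        2884
4       79   fail     s4         316
5      564     ok     s4        2256
6      298     ok     s7        1192
7       10   fail     s4          40
pivot: rows=sensor, cols=status, max(reading_x4):
status  fail    ok
sensor            
s4      3452  2884
s7      3168  1192

3452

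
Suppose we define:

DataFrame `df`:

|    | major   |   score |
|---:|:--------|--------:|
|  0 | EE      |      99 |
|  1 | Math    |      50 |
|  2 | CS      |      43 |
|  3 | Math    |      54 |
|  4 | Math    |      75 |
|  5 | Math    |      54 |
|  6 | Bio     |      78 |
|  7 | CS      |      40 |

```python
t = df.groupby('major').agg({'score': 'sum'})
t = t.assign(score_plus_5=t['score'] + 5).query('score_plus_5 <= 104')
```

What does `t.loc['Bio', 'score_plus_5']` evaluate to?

group by major, sum of score:
       score
major       
Bio       78
CS        83
EE        99
Math     233
add column score_plus_5 = t['score'] + 5:
       score  score_plus_5
major                     
Bio       78            83
CS        83            88
EE        99           104
Math     233           238
filter rows where score_plus_5 <= 104:
       score  score_plus_5
major                     
Bio       78            83
CS        83            88
EE        99           104

83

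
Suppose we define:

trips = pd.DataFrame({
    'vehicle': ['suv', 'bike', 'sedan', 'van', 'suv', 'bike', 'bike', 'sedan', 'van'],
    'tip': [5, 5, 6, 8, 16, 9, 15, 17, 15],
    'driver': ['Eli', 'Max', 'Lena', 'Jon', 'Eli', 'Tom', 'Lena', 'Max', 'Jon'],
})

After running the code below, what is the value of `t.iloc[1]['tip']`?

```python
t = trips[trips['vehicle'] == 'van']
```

15

filter rows where vehicle == 'van':
  vehicle  tip driver
3     van    8    Jon
8     van   15    Jon
Reading off the value at position 1, column 'tip', we get 15.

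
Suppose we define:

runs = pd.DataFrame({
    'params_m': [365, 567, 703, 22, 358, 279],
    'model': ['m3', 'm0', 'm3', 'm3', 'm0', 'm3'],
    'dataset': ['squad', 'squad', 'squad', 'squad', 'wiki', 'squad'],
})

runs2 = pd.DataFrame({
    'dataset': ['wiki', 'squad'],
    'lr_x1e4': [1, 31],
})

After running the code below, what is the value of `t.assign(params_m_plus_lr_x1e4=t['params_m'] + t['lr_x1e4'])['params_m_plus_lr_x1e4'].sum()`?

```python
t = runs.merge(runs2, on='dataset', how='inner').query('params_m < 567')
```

merge on 'dataset' (how='inner') → 6 rows:
   params_m model dataset  lr_x1e4
0       365    m3   squad       31
1       567    m0   squad       31
2       703    m3   squad       31
3        22    m3   squad       31
4       358    m0    wiki        1
5       279    m3   squad       31
filter rows where params_m < 567:
   params_m model dataset  lr_x1e4
0       365    m3   squad       31
3        22    m3   squad       31
4       358    m0    wiki        1
5       279    m3   squad       31
add column params_m_plus_lr_x1e4 = t['params_m'] + t['lr_x1e4']:
   params_m model dataset  lr_x1e4  params_m_plus_lr_x1e4
0       365    m3   squad       31                    396
3        22    m3   squad       31                     53
4       358    m0    wiki        1                    359
5       279    m3   squad       31                    310
The sum of column 'params_m_plus_lr_x1e4' is 1118.

1118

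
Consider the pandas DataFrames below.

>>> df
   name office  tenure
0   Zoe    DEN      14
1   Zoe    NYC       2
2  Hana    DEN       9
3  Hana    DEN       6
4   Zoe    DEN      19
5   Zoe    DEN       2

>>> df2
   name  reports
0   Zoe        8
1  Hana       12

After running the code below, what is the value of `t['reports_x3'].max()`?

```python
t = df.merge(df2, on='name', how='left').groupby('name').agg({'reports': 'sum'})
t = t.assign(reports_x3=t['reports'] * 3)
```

merge on 'name' (how='left') → 6 rows:
   name office  tenure  reports
0   Zoe    DEN      14        8
1   Zoe    NYC       2        8
2  Hana    DEN       9       12
3  Hana    DEN       6       12
4   Zoe    DEN      19        8
5   Zoe    DEN       2        8
group by name, sum of reports:
      reports
name         
Hana       24
Zoe        32
add column reports_x3 = t['reports'] * 3:
      reports  reports_x3
name                     
Hana       24          72
Zoe        32          96
Reading off the max of column 'reports_x3', we get 96.

96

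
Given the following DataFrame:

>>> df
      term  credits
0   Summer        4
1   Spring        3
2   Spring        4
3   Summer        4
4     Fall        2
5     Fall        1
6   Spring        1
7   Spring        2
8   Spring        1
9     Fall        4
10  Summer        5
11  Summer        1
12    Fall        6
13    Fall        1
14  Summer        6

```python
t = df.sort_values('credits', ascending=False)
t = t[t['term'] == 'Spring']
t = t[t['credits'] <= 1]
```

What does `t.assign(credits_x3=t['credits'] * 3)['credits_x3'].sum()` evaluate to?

6

sort by credits descending:
      term  credits
12    Fall        6
14  Summer        6
10  Summer        5
0   Summer        4
2   Spring        4
3   Summer        4
9     Fall        4
1   Spring        3
4     Fall        2
7   Spring        2
5     Fall        1
6   Spring        1
8   Spring        1
11  Summer        1
13    Fall        1
filter rows where term == 'Spring':
     term  credits
2  Spring        4
1  Spring        3
7  Spring        2
6  Spring        1
8  Spring        1
filter rows where credits <= 1:
     term  credits
6  Spring        1
8  Spring        1
add column credits_x3 = t['credits'] * 3:
     term  credits  credits_x3
6  Spring        1           3
8  Spring        1           3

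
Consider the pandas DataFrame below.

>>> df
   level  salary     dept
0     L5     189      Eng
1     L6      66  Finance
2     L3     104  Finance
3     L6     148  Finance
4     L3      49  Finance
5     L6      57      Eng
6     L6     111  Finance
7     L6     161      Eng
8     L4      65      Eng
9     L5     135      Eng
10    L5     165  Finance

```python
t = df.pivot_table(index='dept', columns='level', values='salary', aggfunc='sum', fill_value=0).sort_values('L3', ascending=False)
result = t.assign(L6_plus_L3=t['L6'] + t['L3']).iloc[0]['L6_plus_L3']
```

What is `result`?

478

pivot: rows=dept, cols=level, sum(salary):
level     L3  L4   L5   L6
dept                      
Eng        0  65  324  218
Finance  153   0  165  325
sort by L3 descending:
level     L3  L4   L5   L6
dept                      
Finance  153   0  165  325
Eng        0  65  324  218
add column L6_plus_L3 = t['L6'] + t['L3']:
level     L3  L4   L5   L6  L6_plus_L3
dept                                  
Finance  153   0  165  325         478
Eng        0  65  324  218         218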